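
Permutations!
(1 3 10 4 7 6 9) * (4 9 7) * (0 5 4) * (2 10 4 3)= (0 5 3 4)(1 2 10 9)(6 7)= [5, 2, 10, 4, 0, 3, 7, 6, 8, 1, 9]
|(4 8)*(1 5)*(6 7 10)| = |(1 5)(4 8)(6 7 10)| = 6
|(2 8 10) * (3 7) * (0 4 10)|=|(0 4 10 2 8)(3 7)|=10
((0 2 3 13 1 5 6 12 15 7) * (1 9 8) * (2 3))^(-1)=(0 7 15 12 6 5 1 8 9 13 3)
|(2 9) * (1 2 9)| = |(9)(1 2)| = 2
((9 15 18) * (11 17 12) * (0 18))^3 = (0 15 9 18)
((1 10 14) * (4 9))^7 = ((1 10 14)(4 9))^7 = (1 10 14)(4 9)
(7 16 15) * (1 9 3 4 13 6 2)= (1 9 3 4 13 6 2)(7 16 15)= [0, 9, 1, 4, 13, 5, 2, 16, 8, 3, 10, 11, 12, 6, 14, 7, 15]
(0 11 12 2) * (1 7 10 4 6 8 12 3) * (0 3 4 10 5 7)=(0 11 4 6 8 12 2 3 1)(5 7)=[11, 0, 3, 1, 6, 7, 8, 5, 12, 9, 10, 4, 2]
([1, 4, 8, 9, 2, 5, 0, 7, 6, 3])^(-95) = (0 1 4 2 8 6)(3 9)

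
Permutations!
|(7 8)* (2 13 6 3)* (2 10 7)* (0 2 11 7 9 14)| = |(0 2 13 6 3 10 9 14)(7 8 11)| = 24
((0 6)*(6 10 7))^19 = (0 6 7 10)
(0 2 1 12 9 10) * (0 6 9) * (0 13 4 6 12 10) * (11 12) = [2, 10, 1, 3, 6, 5, 9, 7, 8, 0, 11, 12, 13, 4] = (0 2 1 10 11 12 13 4 6 9)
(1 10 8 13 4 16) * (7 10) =[0, 7, 2, 3, 16, 5, 6, 10, 13, 9, 8, 11, 12, 4, 14, 15, 1] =(1 7 10 8 13 4 16)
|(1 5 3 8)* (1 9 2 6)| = |(1 5 3 8 9 2 6)| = 7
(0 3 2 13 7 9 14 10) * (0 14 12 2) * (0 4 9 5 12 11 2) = (0 3 4 9 11 2 13 7 5 12)(10 14) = [3, 1, 13, 4, 9, 12, 6, 5, 8, 11, 14, 2, 0, 7, 10]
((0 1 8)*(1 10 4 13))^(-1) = (0 8 1 13 4 10)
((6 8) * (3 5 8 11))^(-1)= (3 11 6 8 5)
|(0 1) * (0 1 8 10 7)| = |(0 8 10 7)| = 4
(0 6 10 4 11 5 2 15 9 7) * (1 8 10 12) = [6, 8, 15, 3, 11, 2, 12, 0, 10, 7, 4, 5, 1, 13, 14, 9] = (0 6 12 1 8 10 4 11 5 2 15 9 7)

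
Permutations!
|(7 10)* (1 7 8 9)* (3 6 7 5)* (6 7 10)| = 8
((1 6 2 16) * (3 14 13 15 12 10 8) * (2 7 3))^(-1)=((1 6 7 3 14 13 15 12 10 8 2 16))^(-1)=(1 16 2 8 10 12 15 13 14 3 7 6)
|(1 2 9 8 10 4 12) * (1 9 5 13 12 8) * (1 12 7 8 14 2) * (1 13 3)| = 10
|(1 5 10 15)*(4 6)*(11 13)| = |(1 5 10 15)(4 6)(11 13)| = 4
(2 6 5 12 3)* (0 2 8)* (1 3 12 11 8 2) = [1, 3, 6, 2, 4, 11, 5, 7, 0, 9, 10, 8, 12] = (12)(0 1 3 2 6 5 11 8)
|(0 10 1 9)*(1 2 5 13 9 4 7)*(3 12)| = 6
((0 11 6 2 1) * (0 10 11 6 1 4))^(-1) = ((0 6 2 4)(1 10 11))^(-1) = (0 4 2 6)(1 11 10)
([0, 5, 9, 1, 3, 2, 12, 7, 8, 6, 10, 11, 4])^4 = (1 6)(2 4)(3 9)(5 12)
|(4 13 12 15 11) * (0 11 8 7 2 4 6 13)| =|(0 11 6 13 12 15 8 7 2 4)| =10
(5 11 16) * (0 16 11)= (0 16 5)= [16, 1, 2, 3, 4, 0, 6, 7, 8, 9, 10, 11, 12, 13, 14, 15, 5]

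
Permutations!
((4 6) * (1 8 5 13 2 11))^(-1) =((1 8 5 13 2 11)(4 6))^(-1) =(1 11 2 13 5 8)(4 6)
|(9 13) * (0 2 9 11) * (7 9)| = 6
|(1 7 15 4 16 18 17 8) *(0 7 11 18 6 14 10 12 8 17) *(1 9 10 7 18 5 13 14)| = |(0 18)(1 11 5 13 14 7 15 4 16 6)(8 9 10 12)| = 20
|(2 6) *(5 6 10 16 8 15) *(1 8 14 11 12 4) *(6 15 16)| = |(1 8 16 14 11 12 4)(2 10 6)(5 15)| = 42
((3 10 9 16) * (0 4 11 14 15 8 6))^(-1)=((0 4 11 14 15 8 6)(3 10 9 16))^(-1)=(0 6 8 15 14 11 4)(3 16 9 10)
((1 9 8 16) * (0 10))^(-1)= ((0 10)(1 9 8 16))^(-1)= (0 10)(1 16 8 9)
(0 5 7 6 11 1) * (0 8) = [5, 8, 2, 3, 4, 7, 11, 6, 0, 9, 10, 1] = (0 5 7 6 11 1 8)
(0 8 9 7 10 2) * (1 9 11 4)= (0 8 11 4 1 9 7 10 2)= [8, 9, 0, 3, 1, 5, 6, 10, 11, 7, 2, 4]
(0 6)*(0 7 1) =(0 6 7 1) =[6, 0, 2, 3, 4, 5, 7, 1]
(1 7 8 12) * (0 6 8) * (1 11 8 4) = [6, 7, 2, 3, 1, 5, 4, 0, 12, 9, 10, 8, 11] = (0 6 4 1 7)(8 12 11)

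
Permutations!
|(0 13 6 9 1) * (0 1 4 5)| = |(0 13 6 9 4 5)| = 6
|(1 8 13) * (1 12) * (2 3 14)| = 12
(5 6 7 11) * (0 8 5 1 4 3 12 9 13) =(0 8 5 6 7 11 1 4 3 12 9 13) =[8, 4, 2, 12, 3, 6, 7, 11, 5, 13, 10, 1, 9, 0]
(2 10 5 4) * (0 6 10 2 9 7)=(0 6 10 5 4 9 7)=[6, 1, 2, 3, 9, 4, 10, 0, 8, 7, 5]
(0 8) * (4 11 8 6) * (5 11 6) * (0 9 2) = [5, 1, 0, 3, 6, 11, 4, 7, 9, 2, 10, 8] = (0 5 11 8 9 2)(4 6)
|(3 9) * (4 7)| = |(3 9)(4 7)| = 2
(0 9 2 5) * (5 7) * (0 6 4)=[9, 1, 7, 3, 0, 6, 4, 5, 8, 2]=(0 9 2 7 5 6 4)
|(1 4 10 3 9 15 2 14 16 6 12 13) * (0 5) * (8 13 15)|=|(0 5)(1 4 10 3 9 8 13)(2 14 16 6 12 15)|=42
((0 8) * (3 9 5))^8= (3 5 9)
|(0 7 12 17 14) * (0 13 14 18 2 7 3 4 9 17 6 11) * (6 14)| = 13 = |(0 3 4 9 17 18 2 7 12 14 13 6 11)|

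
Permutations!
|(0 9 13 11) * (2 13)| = |(0 9 2 13 11)| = 5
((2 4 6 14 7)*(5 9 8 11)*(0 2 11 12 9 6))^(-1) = ((0 2 4)(5 6 14 7 11)(8 12 9))^(-1) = (0 4 2)(5 11 7 14 6)(8 9 12)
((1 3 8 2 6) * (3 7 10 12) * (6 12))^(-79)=((1 7 10 6)(2 12 3 8))^(-79)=(1 7 10 6)(2 12 3 8)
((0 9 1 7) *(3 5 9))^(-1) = (0 7 1 9 5 3)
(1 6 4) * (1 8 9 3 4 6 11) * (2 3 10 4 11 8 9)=(1 8 2 3 11)(4 9 10)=[0, 8, 3, 11, 9, 5, 6, 7, 2, 10, 4, 1]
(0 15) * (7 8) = (0 15)(7 8) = [15, 1, 2, 3, 4, 5, 6, 8, 7, 9, 10, 11, 12, 13, 14, 0]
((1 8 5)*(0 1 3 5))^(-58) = ((0 1 8)(3 5))^(-58) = (0 8 1)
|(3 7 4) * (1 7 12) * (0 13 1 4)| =12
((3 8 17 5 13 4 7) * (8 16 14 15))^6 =((3 16 14 15 8 17 5 13 4 7))^6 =(3 5 14 4 8)(7 17 16 13 15)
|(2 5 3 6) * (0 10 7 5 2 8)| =7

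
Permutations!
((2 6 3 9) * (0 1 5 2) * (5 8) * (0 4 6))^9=(0 2 5 8 1)(3 9 4 6)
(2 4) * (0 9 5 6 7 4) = (0 9 5 6 7 4 2) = [9, 1, 0, 3, 2, 6, 7, 4, 8, 5]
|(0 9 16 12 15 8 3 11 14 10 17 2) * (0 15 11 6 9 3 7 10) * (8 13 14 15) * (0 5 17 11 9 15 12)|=16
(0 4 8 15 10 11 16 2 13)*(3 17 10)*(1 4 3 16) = [3, 4, 13, 17, 8, 5, 6, 7, 15, 9, 11, 1, 12, 0, 14, 16, 2, 10] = (0 3 17 10 11 1 4 8 15 16 2 13)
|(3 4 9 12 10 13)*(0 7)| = 6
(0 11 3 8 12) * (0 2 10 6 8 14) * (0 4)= (0 11 3 14 4)(2 10 6 8 12)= [11, 1, 10, 14, 0, 5, 8, 7, 12, 9, 6, 3, 2, 13, 4]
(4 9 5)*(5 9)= (9)(4 5)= [0, 1, 2, 3, 5, 4, 6, 7, 8, 9]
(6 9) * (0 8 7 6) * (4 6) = [8, 1, 2, 3, 6, 5, 9, 4, 7, 0] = (0 8 7 4 6 9)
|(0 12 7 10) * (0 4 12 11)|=4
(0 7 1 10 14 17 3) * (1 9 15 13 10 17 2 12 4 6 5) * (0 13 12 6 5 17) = [7, 0, 6, 13, 5, 1, 17, 9, 8, 15, 14, 11, 4, 10, 2, 12, 16, 3] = (0 7 9 15 12 4 5 1)(2 6 17 3 13 10 14)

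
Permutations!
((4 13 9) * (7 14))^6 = ((4 13 9)(7 14))^6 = (14)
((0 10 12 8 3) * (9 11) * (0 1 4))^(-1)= (0 4 1 3 8 12 10)(9 11)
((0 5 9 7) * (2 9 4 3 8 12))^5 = (0 12 5 2 4 9 3 7 8)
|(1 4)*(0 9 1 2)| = |(0 9 1 4 2)| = 5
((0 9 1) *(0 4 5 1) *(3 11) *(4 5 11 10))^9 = ((0 9)(1 5)(3 10 4 11))^9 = (0 9)(1 5)(3 10 4 11)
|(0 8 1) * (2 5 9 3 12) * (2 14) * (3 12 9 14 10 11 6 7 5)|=|(0 8 1)(2 3 9 12 10 11 6 7 5 14)|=30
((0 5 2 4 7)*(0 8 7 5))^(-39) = (7 8)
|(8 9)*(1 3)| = 2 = |(1 3)(8 9)|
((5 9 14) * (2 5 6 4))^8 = ((2 5 9 14 6 4))^8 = (2 9 6)(4 5 14)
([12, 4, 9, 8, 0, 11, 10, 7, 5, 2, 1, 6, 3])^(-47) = [8, 12, 9, 11, 3, 10, 4, 7, 6, 2, 0, 1, 5]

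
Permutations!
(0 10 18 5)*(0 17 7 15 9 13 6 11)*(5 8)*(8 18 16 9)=(18)(0 10 16 9 13 6 11)(5 17 7 15 8)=[10, 1, 2, 3, 4, 17, 11, 15, 5, 13, 16, 0, 12, 6, 14, 8, 9, 7, 18]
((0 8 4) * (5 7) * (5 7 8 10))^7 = (0 5 4 10 8)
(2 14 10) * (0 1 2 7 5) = (0 1 2 14 10 7 5) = [1, 2, 14, 3, 4, 0, 6, 5, 8, 9, 7, 11, 12, 13, 10]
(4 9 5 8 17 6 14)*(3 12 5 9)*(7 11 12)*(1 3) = (1 3 7 11 12 5 8 17 6 14 4) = [0, 3, 2, 7, 1, 8, 14, 11, 17, 9, 10, 12, 5, 13, 4, 15, 16, 6]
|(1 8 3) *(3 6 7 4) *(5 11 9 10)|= 12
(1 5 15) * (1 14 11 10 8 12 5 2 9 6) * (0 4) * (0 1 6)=(0 4 1 2 9)(5 15 14 11 10 8 12)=[4, 2, 9, 3, 1, 15, 6, 7, 12, 0, 8, 10, 5, 13, 11, 14]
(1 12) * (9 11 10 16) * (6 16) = (1 12)(6 16 9 11 10) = [0, 12, 2, 3, 4, 5, 16, 7, 8, 11, 6, 10, 1, 13, 14, 15, 9]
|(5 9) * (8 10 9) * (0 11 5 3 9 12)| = 6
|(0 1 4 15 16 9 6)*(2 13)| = 14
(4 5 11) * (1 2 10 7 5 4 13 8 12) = [0, 2, 10, 3, 4, 11, 6, 5, 12, 9, 7, 13, 1, 8] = (1 2 10 7 5 11 13 8 12)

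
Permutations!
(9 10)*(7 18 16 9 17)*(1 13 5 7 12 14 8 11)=(1 13 5 7 18 16 9 10 17 12 14 8 11)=[0, 13, 2, 3, 4, 7, 6, 18, 11, 10, 17, 1, 14, 5, 8, 15, 9, 12, 16]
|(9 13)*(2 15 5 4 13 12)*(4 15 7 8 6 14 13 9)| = 18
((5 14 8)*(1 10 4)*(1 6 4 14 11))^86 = ((1 10 14 8 5 11)(4 6))^86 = (1 14 5)(8 11 10)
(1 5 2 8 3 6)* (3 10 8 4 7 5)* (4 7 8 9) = (1 3 6)(2 7 5)(4 8 10 9) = [0, 3, 7, 6, 8, 2, 1, 5, 10, 4, 9]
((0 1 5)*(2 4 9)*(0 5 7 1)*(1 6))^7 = (1 7 6)(2 4 9)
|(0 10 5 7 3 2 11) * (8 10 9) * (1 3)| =10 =|(0 9 8 10 5 7 1 3 2 11)|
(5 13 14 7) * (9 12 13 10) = [0, 1, 2, 3, 4, 10, 6, 5, 8, 12, 9, 11, 13, 14, 7] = (5 10 9 12 13 14 7)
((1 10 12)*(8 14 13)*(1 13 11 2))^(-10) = (1 11 8 12)(2 14 13 10)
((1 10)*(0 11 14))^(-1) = (0 14 11)(1 10)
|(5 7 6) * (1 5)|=4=|(1 5 7 6)|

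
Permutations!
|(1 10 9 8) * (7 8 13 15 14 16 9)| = 20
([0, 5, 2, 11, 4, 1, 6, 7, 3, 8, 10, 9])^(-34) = (3 9)(8 11)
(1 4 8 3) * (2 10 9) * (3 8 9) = (1 4 9 2 10 3) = [0, 4, 10, 1, 9, 5, 6, 7, 8, 2, 3]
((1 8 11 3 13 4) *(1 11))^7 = (1 8)(3 11 4 13)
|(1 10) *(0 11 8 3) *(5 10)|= |(0 11 8 3)(1 5 10)|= 12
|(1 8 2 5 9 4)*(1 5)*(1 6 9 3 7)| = 9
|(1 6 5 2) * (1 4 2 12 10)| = 10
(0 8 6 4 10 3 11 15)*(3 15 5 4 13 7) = [8, 1, 2, 11, 10, 4, 13, 3, 6, 9, 15, 5, 12, 7, 14, 0] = (0 8 6 13 7 3 11 5 4 10 15)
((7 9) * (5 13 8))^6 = ((5 13 8)(7 9))^6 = (13)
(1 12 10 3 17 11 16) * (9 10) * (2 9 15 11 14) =(1 12 15 11 16)(2 9 10 3 17 14) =[0, 12, 9, 17, 4, 5, 6, 7, 8, 10, 3, 16, 15, 13, 2, 11, 1, 14]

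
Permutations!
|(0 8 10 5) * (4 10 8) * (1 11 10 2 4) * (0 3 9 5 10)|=|(0 1 11)(2 4)(3 9 5)|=6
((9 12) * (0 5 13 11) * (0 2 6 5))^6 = ((2 6 5 13 11)(9 12))^6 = (2 6 5 13 11)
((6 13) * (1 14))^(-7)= (1 14)(6 13)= ((1 14)(6 13))^(-7)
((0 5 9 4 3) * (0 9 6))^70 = (0 5 6)(3 9 4)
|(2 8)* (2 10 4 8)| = 3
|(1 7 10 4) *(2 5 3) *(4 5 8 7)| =6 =|(1 4)(2 8 7 10 5 3)|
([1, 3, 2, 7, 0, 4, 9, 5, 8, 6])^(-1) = [4, 0, 2, 1, 5, 7, 9, 3, 8, 6]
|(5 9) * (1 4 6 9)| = 5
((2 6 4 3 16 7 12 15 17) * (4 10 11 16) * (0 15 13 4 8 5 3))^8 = (0 7 6)(2 4 16)(3 5 8)(10 15 12)(11 17 13)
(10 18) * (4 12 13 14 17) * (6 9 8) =(4 12 13 14 17)(6 9 8)(10 18) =[0, 1, 2, 3, 12, 5, 9, 7, 6, 8, 18, 11, 13, 14, 17, 15, 16, 4, 10]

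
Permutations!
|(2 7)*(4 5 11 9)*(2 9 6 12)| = 8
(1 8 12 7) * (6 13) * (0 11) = (0 11)(1 8 12 7)(6 13) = [11, 8, 2, 3, 4, 5, 13, 1, 12, 9, 10, 0, 7, 6]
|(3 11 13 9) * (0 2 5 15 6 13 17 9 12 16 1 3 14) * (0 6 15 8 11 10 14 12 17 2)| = |(1 3 10 14 6 13 17 9 12 16)(2 5 8 11)| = 20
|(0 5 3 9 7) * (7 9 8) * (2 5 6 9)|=|(0 6 9 2 5 3 8 7)|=8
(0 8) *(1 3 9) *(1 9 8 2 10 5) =(0 2 10 5 1 3 8) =[2, 3, 10, 8, 4, 1, 6, 7, 0, 9, 5]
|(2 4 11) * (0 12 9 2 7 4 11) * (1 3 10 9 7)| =|(0 12 7 4)(1 3 10 9 2 11)| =12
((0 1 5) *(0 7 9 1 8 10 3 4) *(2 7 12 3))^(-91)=((0 8 10 2 7 9 1 5 12 3 4))^(-91)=(0 12 9 10 4 5 7 8 3 1 2)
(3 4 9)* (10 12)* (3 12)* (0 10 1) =(0 10 3 4 9 12 1) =[10, 0, 2, 4, 9, 5, 6, 7, 8, 12, 3, 11, 1]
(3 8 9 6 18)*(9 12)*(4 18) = (3 8 12 9 6 4 18) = [0, 1, 2, 8, 18, 5, 4, 7, 12, 6, 10, 11, 9, 13, 14, 15, 16, 17, 3]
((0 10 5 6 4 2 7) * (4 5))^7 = (0 4 7 10 2)(5 6)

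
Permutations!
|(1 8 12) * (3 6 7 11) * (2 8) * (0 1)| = 20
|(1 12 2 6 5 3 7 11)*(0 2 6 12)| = 9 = |(0 2 12 6 5 3 7 11 1)|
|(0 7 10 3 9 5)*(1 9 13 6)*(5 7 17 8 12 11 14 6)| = 14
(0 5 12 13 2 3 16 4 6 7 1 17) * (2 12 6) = (0 5 6 7 1 17)(2 3 16 4)(12 13) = [5, 17, 3, 16, 2, 6, 7, 1, 8, 9, 10, 11, 13, 12, 14, 15, 4, 0]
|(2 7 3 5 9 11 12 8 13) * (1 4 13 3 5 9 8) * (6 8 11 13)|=|(1 4 6 8 3 9 13 2 7 5 11 12)|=12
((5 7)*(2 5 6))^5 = ((2 5 7 6))^5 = (2 5 7 6)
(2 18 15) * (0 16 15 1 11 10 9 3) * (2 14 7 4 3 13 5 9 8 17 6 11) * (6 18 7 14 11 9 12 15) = [16, 2, 7, 0, 3, 12, 9, 4, 17, 13, 8, 10, 15, 5, 14, 11, 6, 18, 1] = (0 16 6 9 13 5 12 15 11 10 8 17 18 1 2 7 4 3)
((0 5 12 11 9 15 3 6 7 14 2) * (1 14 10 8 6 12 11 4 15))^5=((0 5 11 9 1 14 2)(3 12 4 15)(6 7 10 8))^5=(0 14 9 5 2 1 11)(3 12 4 15)(6 7 10 8)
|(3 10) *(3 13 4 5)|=5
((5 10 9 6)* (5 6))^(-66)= (10)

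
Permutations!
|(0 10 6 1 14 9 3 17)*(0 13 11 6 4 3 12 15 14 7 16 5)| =12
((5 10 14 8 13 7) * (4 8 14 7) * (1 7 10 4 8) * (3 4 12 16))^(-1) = ((1 7 5 12 16 3 4)(8 13))^(-1) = (1 4 3 16 12 5 7)(8 13)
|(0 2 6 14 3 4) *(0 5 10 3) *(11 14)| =20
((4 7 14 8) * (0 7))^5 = ((0 7 14 8 4))^5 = (14)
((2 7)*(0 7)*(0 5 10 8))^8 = ((0 7 2 5 10 8))^8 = (0 2 10)(5 8 7)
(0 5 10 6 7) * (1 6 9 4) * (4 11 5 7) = (0 7)(1 6 4)(5 10 9 11) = [7, 6, 2, 3, 1, 10, 4, 0, 8, 11, 9, 5]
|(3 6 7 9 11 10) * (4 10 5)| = |(3 6 7 9 11 5 4 10)| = 8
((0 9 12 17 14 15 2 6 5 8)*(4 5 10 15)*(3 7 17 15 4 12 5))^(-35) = ((0 9 5 8)(2 6 10 4 3 7 17 14 12 15))^(-35) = (0 9 5 8)(2 7)(3 15)(4 12)(6 17)(10 14)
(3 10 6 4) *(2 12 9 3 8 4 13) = (2 12 9 3 10 6 13)(4 8) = [0, 1, 12, 10, 8, 5, 13, 7, 4, 3, 6, 11, 9, 2]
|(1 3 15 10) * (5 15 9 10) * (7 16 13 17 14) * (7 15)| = 28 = |(1 3 9 10)(5 7 16 13 17 14 15)|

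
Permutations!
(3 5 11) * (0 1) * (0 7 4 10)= [1, 7, 2, 5, 10, 11, 6, 4, 8, 9, 0, 3]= (0 1 7 4 10)(3 5 11)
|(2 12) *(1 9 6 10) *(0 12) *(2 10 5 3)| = 9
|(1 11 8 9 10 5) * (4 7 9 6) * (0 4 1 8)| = 10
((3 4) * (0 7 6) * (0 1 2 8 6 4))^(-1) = ((0 7 4 3)(1 2 8 6))^(-1) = (0 3 4 7)(1 6 8 2)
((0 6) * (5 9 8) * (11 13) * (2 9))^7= (0 6)(2 5 8 9)(11 13)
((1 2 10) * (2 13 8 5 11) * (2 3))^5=(1 3 8 10 11 13 2 5)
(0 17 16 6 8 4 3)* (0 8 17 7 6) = (0 7 6 17 16)(3 8 4) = [7, 1, 2, 8, 3, 5, 17, 6, 4, 9, 10, 11, 12, 13, 14, 15, 0, 16]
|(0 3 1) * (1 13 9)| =5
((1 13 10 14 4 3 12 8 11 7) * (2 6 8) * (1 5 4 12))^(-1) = ((1 13 10 14 12 2 6 8 11 7 5 4 3))^(-1) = (1 3 4 5 7 11 8 6 2 12 14 10 13)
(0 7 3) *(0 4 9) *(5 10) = [7, 1, 2, 4, 9, 10, 6, 3, 8, 0, 5] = (0 7 3 4 9)(5 10)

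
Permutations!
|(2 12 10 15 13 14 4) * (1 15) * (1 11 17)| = |(1 15 13 14 4 2 12 10 11 17)| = 10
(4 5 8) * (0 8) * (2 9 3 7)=(0 8 4 5)(2 9 3 7)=[8, 1, 9, 7, 5, 0, 6, 2, 4, 3]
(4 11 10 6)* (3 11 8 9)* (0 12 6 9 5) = [12, 1, 2, 11, 8, 0, 4, 7, 5, 3, 9, 10, 6] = (0 12 6 4 8 5)(3 11 10 9)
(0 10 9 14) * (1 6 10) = [1, 6, 2, 3, 4, 5, 10, 7, 8, 14, 9, 11, 12, 13, 0] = (0 1 6 10 9 14)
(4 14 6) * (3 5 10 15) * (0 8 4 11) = [8, 1, 2, 5, 14, 10, 11, 7, 4, 9, 15, 0, 12, 13, 6, 3] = (0 8 4 14 6 11)(3 5 10 15)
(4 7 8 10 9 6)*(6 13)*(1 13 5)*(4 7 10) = [0, 13, 2, 3, 10, 1, 7, 8, 4, 5, 9, 11, 12, 6] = (1 13 6 7 8 4 10 9 5)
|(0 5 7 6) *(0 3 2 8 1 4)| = 9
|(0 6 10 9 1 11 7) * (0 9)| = |(0 6 10)(1 11 7 9)| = 12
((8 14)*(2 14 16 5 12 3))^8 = ((2 14 8 16 5 12 3))^8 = (2 14 8 16 5 12 3)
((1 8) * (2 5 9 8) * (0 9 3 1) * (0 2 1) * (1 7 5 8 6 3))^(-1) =((0 9 6 3)(1 7 5)(2 8))^(-1) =(0 3 6 9)(1 5 7)(2 8)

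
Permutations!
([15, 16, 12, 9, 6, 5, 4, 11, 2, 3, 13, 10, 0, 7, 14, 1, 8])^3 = (0 16 12 1 2 15 8)(3 9)(4 6)(7 13 10 11)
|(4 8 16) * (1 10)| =6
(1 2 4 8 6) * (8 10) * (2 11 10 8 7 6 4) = [0, 11, 2, 3, 8, 5, 1, 6, 4, 9, 7, 10] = (1 11 10 7 6)(4 8)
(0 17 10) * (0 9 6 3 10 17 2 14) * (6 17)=(0 2 14)(3 10 9 17 6)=[2, 1, 14, 10, 4, 5, 3, 7, 8, 17, 9, 11, 12, 13, 0, 15, 16, 6]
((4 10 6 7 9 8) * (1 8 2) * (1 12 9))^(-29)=((1 8 4 10 6 7)(2 12 9))^(-29)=(1 8 4 10 6 7)(2 12 9)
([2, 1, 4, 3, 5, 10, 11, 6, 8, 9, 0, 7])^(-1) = (0 10 5 4 2)(6 7 11)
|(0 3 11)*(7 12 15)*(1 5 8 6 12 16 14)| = 9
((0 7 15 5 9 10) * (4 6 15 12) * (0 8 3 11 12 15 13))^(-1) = (0 13 6 4 12 11 3 8 10 9 5 15 7)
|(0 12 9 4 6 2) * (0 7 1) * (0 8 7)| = 6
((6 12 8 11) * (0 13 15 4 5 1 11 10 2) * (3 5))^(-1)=(0 2 10 8 12 6 11 1 5 3 4 15 13)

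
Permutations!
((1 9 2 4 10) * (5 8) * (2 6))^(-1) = (1 10 4 2 6 9)(5 8)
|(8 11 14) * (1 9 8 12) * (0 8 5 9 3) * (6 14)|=|(0 8 11 6 14 12 1 3)(5 9)|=8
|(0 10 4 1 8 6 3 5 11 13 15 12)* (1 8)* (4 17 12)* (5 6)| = 12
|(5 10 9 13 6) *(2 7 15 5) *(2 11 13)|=|(2 7 15 5 10 9)(6 11 13)|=6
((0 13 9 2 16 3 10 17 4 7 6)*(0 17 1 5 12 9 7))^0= (17)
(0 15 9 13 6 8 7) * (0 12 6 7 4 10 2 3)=(0 15 9 13 7 12 6 8 4 10 2 3)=[15, 1, 3, 0, 10, 5, 8, 12, 4, 13, 2, 11, 6, 7, 14, 9]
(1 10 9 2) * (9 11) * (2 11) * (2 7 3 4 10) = (1 2)(3 4 10 7)(9 11) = [0, 2, 1, 4, 10, 5, 6, 3, 8, 11, 7, 9]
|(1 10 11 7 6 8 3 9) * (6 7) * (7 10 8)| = 4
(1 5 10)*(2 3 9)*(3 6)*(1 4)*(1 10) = (1 5)(2 6 3 9)(4 10) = [0, 5, 6, 9, 10, 1, 3, 7, 8, 2, 4]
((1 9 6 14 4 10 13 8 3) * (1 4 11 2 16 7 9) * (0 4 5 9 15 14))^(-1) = (0 6 9 5 3 8 13 10 4)(2 11 14 15 7 16)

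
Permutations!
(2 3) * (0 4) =(0 4)(2 3) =[4, 1, 3, 2, 0]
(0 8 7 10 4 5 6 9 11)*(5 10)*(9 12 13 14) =(0 8 7 5 6 12 13 14 9 11)(4 10) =[8, 1, 2, 3, 10, 6, 12, 5, 7, 11, 4, 0, 13, 14, 9]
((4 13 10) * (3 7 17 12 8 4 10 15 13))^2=((3 7 17 12 8 4)(13 15))^2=(3 17 8)(4 7 12)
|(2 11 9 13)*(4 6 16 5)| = 4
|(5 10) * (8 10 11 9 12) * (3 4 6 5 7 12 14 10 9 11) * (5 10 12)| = 12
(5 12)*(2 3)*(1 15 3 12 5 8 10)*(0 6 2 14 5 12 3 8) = (0 6 2 3 14 5 12)(1 15 8 10) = [6, 15, 3, 14, 4, 12, 2, 7, 10, 9, 1, 11, 0, 13, 5, 8]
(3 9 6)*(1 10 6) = (1 10 6 3 9) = [0, 10, 2, 9, 4, 5, 3, 7, 8, 1, 6]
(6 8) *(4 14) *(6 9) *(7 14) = [0, 1, 2, 3, 7, 5, 8, 14, 9, 6, 10, 11, 12, 13, 4] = (4 7 14)(6 8 9)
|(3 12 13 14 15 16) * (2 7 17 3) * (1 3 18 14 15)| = 11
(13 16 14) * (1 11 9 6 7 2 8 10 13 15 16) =(1 11 9 6 7 2 8 10 13)(14 15 16) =[0, 11, 8, 3, 4, 5, 7, 2, 10, 6, 13, 9, 12, 1, 15, 16, 14]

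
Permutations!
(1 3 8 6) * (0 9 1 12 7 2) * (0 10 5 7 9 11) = (0 11)(1 3 8 6 12 9)(2 10 5 7) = [11, 3, 10, 8, 4, 7, 12, 2, 6, 1, 5, 0, 9]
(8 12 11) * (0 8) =[8, 1, 2, 3, 4, 5, 6, 7, 12, 9, 10, 0, 11] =(0 8 12 11)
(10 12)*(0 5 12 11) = (0 5 12 10 11) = [5, 1, 2, 3, 4, 12, 6, 7, 8, 9, 11, 0, 10]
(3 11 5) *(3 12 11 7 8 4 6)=(3 7 8 4 6)(5 12 11)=[0, 1, 2, 7, 6, 12, 3, 8, 4, 9, 10, 5, 11]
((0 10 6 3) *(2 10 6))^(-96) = ((0 6 3)(2 10))^(-96) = (10)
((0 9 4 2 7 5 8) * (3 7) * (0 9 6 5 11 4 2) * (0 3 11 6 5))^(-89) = ((0 5 8 9 2 11 4 3 7 6))^(-89) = (0 5 8 9 2 11 4 3 7 6)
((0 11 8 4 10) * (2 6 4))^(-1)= (0 10 4 6 2 8 11)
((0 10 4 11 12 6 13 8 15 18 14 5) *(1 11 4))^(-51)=(0 18 13 11)(1 5 15 6)(8 12 10 14)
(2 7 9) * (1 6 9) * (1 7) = [0, 6, 1, 3, 4, 5, 9, 7, 8, 2] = (1 6 9 2)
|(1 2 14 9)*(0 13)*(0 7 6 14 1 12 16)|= 8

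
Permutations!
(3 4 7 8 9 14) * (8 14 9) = (3 4 7 14) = [0, 1, 2, 4, 7, 5, 6, 14, 8, 9, 10, 11, 12, 13, 3]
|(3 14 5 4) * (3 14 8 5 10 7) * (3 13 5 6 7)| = |(3 8 6 7 13 5 4 14 10)| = 9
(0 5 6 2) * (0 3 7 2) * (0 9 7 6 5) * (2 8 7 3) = (3 6 9)(7 8) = [0, 1, 2, 6, 4, 5, 9, 8, 7, 3]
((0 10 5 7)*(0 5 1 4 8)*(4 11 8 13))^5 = (4 13)(5 7)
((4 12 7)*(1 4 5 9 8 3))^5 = ((1 4 12 7 5 9 8 3))^5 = (1 9 12 3 5 4 8 7)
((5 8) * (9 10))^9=(5 8)(9 10)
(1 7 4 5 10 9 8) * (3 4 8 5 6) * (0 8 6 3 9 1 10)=(0 8 10 1 7 6 9 5)(3 4)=[8, 7, 2, 4, 3, 0, 9, 6, 10, 5, 1]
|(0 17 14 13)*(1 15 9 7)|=4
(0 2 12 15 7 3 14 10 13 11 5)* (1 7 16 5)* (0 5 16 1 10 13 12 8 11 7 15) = [2, 15, 8, 14, 4, 5, 6, 3, 11, 9, 12, 10, 0, 7, 13, 1, 16] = (16)(0 2 8 11 10 12)(1 15)(3 14 13 7)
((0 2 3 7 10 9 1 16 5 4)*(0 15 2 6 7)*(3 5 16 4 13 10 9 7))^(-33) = ((16)(0 6 3)(1 4 15 2 5 13 10 7 9))^(-33) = (16)(1 2 10)(4 5 7)(9 15 13)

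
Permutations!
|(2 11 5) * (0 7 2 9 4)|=|(0 7 2 11 5 9 4)|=7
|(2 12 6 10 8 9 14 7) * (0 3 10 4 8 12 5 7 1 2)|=13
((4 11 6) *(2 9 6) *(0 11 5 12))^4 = ((0 11 2 9 6 4 5 12))^4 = (0 6)(2 5)(4 11)(9 12)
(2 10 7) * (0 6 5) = (0 6 5)(2 10 7) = [6, 1, 10, 3, 4, 0, 5, 2, 8, 9, 7]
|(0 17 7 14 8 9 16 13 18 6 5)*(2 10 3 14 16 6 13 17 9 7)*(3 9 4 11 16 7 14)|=10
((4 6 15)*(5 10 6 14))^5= ((4 14 5 10 6 15))^5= (4 15 6 10 5 14)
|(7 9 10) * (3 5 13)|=3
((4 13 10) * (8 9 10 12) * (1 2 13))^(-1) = (1 4 10 9 8 12 13 2)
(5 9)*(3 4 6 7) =(3 4 6 7)(5 9) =[0, 1, 2, 4, 6, 9, 7, 3, 8, 5]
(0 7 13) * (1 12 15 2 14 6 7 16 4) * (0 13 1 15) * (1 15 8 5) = (0 16 4 8 5 1 12)(2 14 6 7 15) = [16, 12, 14, 3, 8, 1, 7, 15, 5, 9, 10, 11, 0, 13, 6, 2, 4]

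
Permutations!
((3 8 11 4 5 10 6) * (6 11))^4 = (11)(3 8 6)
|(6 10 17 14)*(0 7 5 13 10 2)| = 9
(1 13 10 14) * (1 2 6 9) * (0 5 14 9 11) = (0 5 14 2 6 11)(1 13 10 9) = [5, 13, 6, 3, 4, 14, 11, 7, 8, 1, 9, 0, 12, 10, 2]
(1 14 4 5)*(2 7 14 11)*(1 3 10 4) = (1 11 2 7 14)(3 10 4 5) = [0, 11, 7, 10, 5, 3, 6, 14, 8, 9, 4, 2, 12, 13, 1]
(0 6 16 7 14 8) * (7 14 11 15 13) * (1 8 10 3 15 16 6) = (0 1 8)(3 15 13 7 11 16 14 10) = [1, 8, 2, 15, 4, 5, 6, 11, 0, 9, 3, 16, 12, 7, 10, 13, 14]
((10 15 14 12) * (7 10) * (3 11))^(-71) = (3 11)(7 12 14 15 10)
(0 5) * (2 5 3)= (0 3 2 5)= [3, 1, 5, 2, 4, 0]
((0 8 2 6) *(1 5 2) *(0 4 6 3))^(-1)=(0 3 2 5 1 8)(4 6)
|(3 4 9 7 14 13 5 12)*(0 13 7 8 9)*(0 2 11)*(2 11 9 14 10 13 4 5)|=|(0 4 11)(2 9 8 14 7 10 13)(3 5 12)|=21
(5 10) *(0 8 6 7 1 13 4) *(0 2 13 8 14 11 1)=(0 14 11 1 8 6 7)(2 13 4)(5 10)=[14, 8, 13, 3, 2, 10, 7, 0, 6, 9, 5, 1, 12, 4, 11]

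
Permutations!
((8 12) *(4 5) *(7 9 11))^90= (12)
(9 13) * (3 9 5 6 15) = (3 9 13 5 6 15) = [0, 1, 2, 9, 4, 6, 15, 7, 8, 13, 10, 11, 12, 5, 14, 3]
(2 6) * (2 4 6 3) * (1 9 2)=(1 9 2 3)(4 6)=[0, 9, 3, 1, 6, 5, 4, 7, 8, 2]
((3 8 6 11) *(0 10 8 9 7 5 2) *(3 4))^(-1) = (0 2 5 7 9 3 4 11 6 8 10)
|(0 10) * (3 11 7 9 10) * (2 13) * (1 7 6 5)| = |(0 3 11 6 5 1 7 9 10)(2 13)| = 18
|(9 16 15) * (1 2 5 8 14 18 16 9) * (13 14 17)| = |(1 2 5 8 17 13 14 18 16 15)| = 10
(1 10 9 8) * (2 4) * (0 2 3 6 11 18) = (0 2 4 3 6 11 18)(1 10 9 8) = [2, 10, 4, 6, 3, 5, 11, 7, 1, 8, 9, 18, 12, 13, 14, 15, 16, 17, 0]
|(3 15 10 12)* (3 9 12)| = |(3 15 10)(9 12)| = 6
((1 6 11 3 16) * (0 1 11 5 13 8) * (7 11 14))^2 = ((0 1 6 5 13 8)(3 16 14 7 11))^2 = (0 6 13)(1 5 8)(3 14 11 16 7)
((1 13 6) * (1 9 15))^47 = (1 6 15 13 9)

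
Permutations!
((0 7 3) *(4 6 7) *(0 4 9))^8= ((0 9)(3 4 6 7))^8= (9)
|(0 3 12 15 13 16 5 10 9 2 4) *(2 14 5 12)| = 4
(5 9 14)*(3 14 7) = (3 14 5 9 7) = [0, 1, 2, 14, 4, 9, 6, 3, 8, 7, 10, 11, 12, 13, 5]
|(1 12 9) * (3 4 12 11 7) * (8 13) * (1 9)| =|(1 11 7 3 4 12)(8 13)| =6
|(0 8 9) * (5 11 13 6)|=12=|(0 8 9)(5 11 13 6)|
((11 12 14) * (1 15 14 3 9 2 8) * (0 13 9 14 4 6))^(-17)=(0 13 9 2 8 1 15 4 6)(3 12 11 14)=((0 13 9 2 8 1 15 4 6)(3 14 11 12))^(-17)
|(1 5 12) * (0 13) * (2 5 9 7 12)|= 4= |(0 13)(1 9 7 12)(2 5)|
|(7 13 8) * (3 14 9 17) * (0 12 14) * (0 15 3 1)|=6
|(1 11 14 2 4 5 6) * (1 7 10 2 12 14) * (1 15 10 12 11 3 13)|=30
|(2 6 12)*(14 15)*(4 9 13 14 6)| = |(2 4 9 13 14 15 6 12)| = 8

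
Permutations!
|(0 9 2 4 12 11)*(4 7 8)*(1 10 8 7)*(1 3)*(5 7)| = 10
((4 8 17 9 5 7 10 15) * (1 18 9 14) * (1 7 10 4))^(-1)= (1 15 10 5 9 18)(4 7 14 17 8)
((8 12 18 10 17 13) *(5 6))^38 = ((5 6)(8 12 18 10 17 13))^38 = (8 18 17)(10 13 12)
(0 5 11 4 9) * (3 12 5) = (0 3 12 5 11 4 9) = [3, 1, 2, 12, 9, 11, 6, 7, 8, 0, 10, 4, 5]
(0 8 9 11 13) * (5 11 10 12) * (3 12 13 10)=(0 8 9 3 12 5 11 10 13)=[8, 1, 2, 12, 4, 11, 6, 7, 9, 3, 13, 10, 5, 0]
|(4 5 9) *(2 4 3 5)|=|(2 4)(3 5 9)|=6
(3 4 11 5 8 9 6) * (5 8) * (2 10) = [0, 1, 10, 4, 11, 5, 3, 7, 9, 6, 2, 8] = (2 10)(3 4 11 8 9 6)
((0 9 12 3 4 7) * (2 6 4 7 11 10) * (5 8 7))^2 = (0 12 5 7 9 3 8)(2 4 10 6 11)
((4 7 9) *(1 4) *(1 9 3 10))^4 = (1 10 3 7 4)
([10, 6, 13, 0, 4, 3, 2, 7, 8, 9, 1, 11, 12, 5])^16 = [0, 1, 2, 3, 4, 5, 6, 7, 8, 9, 10, 11, 12, 13]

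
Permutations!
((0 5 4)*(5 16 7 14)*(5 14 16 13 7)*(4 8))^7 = ((0 13 7 16 5 8 4))^7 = (16)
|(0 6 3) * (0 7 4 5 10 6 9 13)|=6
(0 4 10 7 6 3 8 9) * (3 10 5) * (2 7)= (0 4 5 3 8 9)(2 7 6 10)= [4, 1, 7, 8, 5, 3, 10, 6, 9, 0, 2]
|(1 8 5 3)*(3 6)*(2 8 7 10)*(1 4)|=|(1 7 10 2 8 5 6 3 4)|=9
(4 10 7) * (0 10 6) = (0 10 7 4 6) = [10, 1, 2, 3, 6, 5, 0, 4, 8, 9, 7]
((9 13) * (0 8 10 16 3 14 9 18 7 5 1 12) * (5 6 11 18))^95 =((0 8 10 16 3 14 9 13 5 1 12)(6 11 18 7))^95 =(0 13 16 12 9 10 1 14 8 5 3)(6 7 18 11)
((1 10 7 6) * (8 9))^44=(10)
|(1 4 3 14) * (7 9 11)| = |(1 4 3 14)(7 9 11)| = 12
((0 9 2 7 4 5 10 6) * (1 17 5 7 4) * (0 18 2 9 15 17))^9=(0 7 2 6 5 15 1 4 18 10 17)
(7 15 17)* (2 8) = (2 8)(7 15 17) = [0, 1, 8, 3, 4, 5, 6, 15, 2, 9, 10, 11, 12, 13, 14, 17, 16, 7]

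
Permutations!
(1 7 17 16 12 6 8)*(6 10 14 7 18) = (1 18 6 8)(7 17 16 12 10 14) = [0, 18, 2, 3, 4, 5, 8, 17, 1, 9, 14, 11, 10, 13, 7, 15, 12, 16, 6]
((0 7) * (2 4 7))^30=((0 2 4 7))^30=(0 4)(2 7)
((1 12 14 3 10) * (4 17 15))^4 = (1 10 3 14 12)(4 17 15)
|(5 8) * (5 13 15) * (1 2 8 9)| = |(1 2 8 13 15 5 9)| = 7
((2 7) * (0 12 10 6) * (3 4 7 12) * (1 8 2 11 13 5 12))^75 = (0 13)(3 5)(4 12)(6 11)(7 10)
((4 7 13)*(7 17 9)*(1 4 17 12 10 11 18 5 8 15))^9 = (18)(7 13 17 9)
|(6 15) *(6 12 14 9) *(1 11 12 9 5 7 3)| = 21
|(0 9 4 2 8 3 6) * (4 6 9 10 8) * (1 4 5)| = 12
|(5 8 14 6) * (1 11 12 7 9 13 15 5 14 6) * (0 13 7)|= |(0 13 15 5 8 6 14 1 11 12)(7 9)|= 10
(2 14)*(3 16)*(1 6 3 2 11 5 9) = (1 6 3 16 2 14 11 5 9) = [0, 6, 14, 16, 4, 9, 3, 7, 8, 1, 10, 5, 12, 13, 11, 15, 2]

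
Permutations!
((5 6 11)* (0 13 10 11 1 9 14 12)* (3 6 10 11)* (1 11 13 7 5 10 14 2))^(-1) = ((0 7 5 14 12)(1 9 2)(3 6 11 10))^(-1) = (0 12 14 5 7)(1 2 9)(3 10 11 6)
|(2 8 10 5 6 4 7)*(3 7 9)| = |(2 8 10 5 6 4 9 3 7)| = 9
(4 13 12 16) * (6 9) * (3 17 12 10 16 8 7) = (3 17 12 8 7)(4 13 10 16)(6 9) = [0, 1, 2, 17, 13, 5, 9, 3, 7, 6, 16, 11, 8, 10, 14, 15, 4, 12]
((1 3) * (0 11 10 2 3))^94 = ((0 11 10 2 3 1))^94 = (0 3 10)(1 2 11)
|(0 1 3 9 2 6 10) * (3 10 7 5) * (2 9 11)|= |(0 1 10)(2 6 7 5 3 11)|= 6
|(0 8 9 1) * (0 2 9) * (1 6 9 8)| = |(0 1 2 8)(6 9)| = 4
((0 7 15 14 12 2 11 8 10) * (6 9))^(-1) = (0 10 8 11 2 12 14 15 7)(6 9)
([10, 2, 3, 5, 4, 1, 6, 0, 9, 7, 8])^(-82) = [9, 3, 5, 1, 4, 2, 6, 8, 0, 10, 7]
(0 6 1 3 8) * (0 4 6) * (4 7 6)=[0, 3, 2, 8, 4, 5, 1, 6, 7]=(1 3 8 7 6)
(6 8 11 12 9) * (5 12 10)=(5 12 9 6 8 11 10)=[0, 1, 2, 3, 4, 12, 8, 7, 11, 6, 5, 10, 9]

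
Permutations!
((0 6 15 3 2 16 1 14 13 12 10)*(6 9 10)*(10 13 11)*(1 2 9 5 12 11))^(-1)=(0 10 11 13 9 3 15 6 12 5)(1 14)(2 16)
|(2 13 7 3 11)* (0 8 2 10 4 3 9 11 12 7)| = 28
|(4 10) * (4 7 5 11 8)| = |(4 10 7 5 11 8)| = 6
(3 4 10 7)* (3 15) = (3 4 10 7 15) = [0, 1, 2, 4, 10, 5, 6, 15, 8, 9, 7, 11, 12, 13, 14, 3]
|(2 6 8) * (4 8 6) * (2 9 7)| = 5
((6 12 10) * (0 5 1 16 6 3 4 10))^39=(0 16)(1 12)(5 6)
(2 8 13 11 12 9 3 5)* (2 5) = [0, 1, 8, 2, 4, 5, 6, 7, 13, 3, 10, 12, 9, 11] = (2 8 13 11 12 9 3)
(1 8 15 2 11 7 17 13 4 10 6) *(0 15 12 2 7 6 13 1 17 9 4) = (0 15 7 9 4 10 13)(1 8 12 2 11 6 17) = [15, 8, 11, 3, 10, 5, 17, 9, 12, 4, 13, 6, 2, 0, 14, 7, 16, 1]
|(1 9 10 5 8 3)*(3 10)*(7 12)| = |(1 9 3)(5 8 10)(7 12)| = 6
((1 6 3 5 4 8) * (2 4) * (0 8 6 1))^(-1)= ((0 8)(2 4 6 3 5))^(-1)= (0 8)(2 5 3 6 4)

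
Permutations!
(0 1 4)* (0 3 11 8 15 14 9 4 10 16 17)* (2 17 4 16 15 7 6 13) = [1, 10, 17, 11, 3, 5, 13, 6, 7, 16, 15, 8, 12, 2, 9, 14, 4, 0] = (0 1 10 15 14 9 16 4 3 11 8 7 6 13 2 17)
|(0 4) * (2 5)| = 2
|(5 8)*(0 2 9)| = 6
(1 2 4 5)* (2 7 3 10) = (1 7 3 10 2 4 5) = [0, 7, 4, 10, 5, 1, 6, 3, 8, 9, 2]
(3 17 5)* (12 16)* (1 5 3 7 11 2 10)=[0, 5, 10, 17, 4, 7, 6, 11, 8, 9, 1, 2, 16, 13, 14, 15, 12, 3]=(1 5 7 11 2 10)(3 17)(12 16)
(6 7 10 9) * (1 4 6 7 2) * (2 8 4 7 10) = (1 7 2)(4 6 8)(9 10) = [0, 7, 1, 3, 6, 5, 8, 2, 4, 10, 9]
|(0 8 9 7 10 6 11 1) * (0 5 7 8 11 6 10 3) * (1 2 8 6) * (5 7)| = 9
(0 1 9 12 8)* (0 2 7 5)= (0 1 9 12 8 2 7 5)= [1, 9, 7, 3, 4, 0, 6, 5, 2, 12, 10, 11, 8]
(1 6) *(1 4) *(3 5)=(1 6 4)(3 5)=[0, 6, 2, 5, 1, 3, 4]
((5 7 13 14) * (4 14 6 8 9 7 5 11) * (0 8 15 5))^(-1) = ((0 8 9 7 13 6 15 5)(4 14 11))^(-1) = (0 5 15 6 13 7 9 8)(4 11 14)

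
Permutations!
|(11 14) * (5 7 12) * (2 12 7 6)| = |(2 12 5 6)(11 14)| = 4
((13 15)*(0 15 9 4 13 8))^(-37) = (0 8 15)(4 9 13)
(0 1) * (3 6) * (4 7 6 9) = (0 1)(3 9 4 7 6) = [1, 0, 2, 9, 7, 5, 3, 6, 8, 4]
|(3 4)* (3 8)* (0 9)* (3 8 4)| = 2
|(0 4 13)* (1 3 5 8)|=|(0 4 13)(1 3 5 8)|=12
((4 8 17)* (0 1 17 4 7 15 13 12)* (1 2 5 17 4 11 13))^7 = (0 4 5 11 7 12 1 2 8 17 13 15)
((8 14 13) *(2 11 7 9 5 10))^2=((2 11 7 9 5 10)(8 14 13))^2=(2 7 5)(8 13 14)(9 10 11)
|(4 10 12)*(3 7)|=6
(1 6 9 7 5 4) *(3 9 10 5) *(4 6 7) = (1 7 3 9 4)(5 6 10) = [0, 7, 2, 9, 1, 6, 10, 3, 8, 4, 5]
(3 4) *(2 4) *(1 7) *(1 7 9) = (1 9)(2 4 3) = [0, 9, 4, 2, 3, 5, 6, 7, 8, 1]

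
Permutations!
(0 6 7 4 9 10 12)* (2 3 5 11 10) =(0 6 7 4 9 2 3 5 11 10 12) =[6, 1, 3, 5, 9, 11, 7, 4, 8, 2, 12, 10, 0]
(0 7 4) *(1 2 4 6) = (0 7 6 1 2 4) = [7, 2, 4, 3, 0, 5, 1, 6]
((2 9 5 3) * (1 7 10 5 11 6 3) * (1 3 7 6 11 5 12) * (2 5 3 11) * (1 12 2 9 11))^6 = (12)(1 9 10)(2 6 3)(5 11 7) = ((12)(1 6 7 10 2 11 9 3 5))^6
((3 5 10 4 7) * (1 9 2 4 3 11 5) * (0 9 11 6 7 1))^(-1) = (0 3 10 5 11 1 4 2 9)(6 7)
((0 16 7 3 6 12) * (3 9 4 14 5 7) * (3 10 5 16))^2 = (0 6)(3 12)(4 16 5 9 14 10 7)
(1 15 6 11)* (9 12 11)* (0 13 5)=(0 13 5)(1 15 6 9 12 11)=[13, 15, 2, 3, 4, 0, 9, 7, 8, 12, 10, 1, 11, 5, 14, 6]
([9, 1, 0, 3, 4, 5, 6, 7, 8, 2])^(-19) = [2, 1, 9, 3, 4, 5, 6, 7, 8, 0]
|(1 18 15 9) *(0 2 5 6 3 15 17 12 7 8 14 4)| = 15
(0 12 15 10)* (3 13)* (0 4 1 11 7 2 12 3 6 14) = [3, 11, 12, 13, 1, 5, 14, 2, 8, 9, 4, 7, 15, 6, 0, 10] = (0 3 13 6 14)(1 11 7 2 12 15 10 4)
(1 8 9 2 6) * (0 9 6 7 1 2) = (0 9)(1 8 6 2 7) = [9, 8, 7, 3, 4, 5, 2, 1, 6, 0]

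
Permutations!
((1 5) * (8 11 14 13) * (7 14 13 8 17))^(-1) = (1 5)(7 17 13 11 8 14)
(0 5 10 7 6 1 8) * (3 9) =(0 5 10 7 6 1 8)(3 9) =[5, 8, 2, 9, 4, 10, 1, 6, 0, 3, 7]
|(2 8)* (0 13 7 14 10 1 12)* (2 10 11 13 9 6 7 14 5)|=30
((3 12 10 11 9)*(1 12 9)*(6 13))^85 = (1 12 10 11)(3 9)(6 13)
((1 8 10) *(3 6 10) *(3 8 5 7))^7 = ((1 5 7 3 6 10))^7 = (1 5 7 3 6 10)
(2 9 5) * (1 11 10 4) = [0, 11, 9, 3, 1, 2, 6, 7, 8, 5, 4, 10] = (1 11 10 4)(2 9 5)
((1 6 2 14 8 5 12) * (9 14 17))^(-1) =((1 6 2 17 9 14 8 5 12))^(-1) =(1 12 5 8 14 9 17 2 6)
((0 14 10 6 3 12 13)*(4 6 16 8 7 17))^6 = (0 17)(3 16)(4 14)(6 10)(7 13)(8 12)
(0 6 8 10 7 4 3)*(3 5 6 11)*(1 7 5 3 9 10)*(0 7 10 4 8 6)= (0 11 9 4 3 7 8 1 10 5)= [11, 10, 2, 7, 3, 0, 6, 8, 1, 4, 5, 9]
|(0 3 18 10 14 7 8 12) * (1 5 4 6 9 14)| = |(0 3 18 10 1 5 4 6 9 14 7 8 12)| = 13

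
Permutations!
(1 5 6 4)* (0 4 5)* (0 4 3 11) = (0 3 11)(1 4)(5 6) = [3, 4, 2, 11, 1, 6, 5, 7, 8, 9, 10, 0]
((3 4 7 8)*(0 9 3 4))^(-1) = (0 3 9)(4 8 7)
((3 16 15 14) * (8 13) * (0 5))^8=(16)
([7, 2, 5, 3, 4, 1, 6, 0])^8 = (7)(1 5 2)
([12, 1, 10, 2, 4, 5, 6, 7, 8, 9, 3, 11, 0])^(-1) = [12, 1, 3, 10, 4, 5, 6, 7, 8, 9, 2, 11, 0]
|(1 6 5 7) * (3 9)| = 4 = |(1 6 5 7)(3 9)|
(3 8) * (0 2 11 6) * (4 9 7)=(0 2 11 6)(3 8)(4 9 7)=[2, 1, 11, 8, 9, 5, 0, 4, 3, 7, 10, 6]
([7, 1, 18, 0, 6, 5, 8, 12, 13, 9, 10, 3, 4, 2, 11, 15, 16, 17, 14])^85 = [7, 1, 18, 0, 6, 5, 8, 12, 13, 9, 10, 3, 4, 2, 11, 15, 16, 17, 14]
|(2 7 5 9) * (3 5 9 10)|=|(2 7 9)(3 5 10)|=3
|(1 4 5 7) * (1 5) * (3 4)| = 6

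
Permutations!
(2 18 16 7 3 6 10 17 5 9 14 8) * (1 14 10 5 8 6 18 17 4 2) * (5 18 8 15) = (1 14 6 18 16 7 3 8)(2 17 15 5 9 10 4) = [0, 14, 17, 8, 2, 9, 18, 3, 1, 10, 4, 11, 12, 13, 6, 5, 7, 15, 16]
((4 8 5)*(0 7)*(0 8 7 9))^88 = (9)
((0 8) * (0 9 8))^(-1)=(8 9)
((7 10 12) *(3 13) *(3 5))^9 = ((3 13 5)(7 10 12))^9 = (13)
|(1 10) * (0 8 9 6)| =|(0 8 9 6)(1 10)| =4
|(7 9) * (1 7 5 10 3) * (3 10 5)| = 4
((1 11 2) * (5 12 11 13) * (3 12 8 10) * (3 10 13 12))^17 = (1 12 11 2)(5 13 8)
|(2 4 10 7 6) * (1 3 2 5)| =|(1 3 2 4 10 7 6 5)| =8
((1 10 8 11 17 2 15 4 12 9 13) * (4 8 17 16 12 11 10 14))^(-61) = ((1 14 4 11 16 12 9 13)(2 15 8 10 17))^(-61) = (1 11 9 14 16 13 4 12)(2 17 10 8 15)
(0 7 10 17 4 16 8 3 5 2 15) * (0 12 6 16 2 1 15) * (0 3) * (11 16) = (0 7 10 17 4 2 3 5 1 15 12 6 11 16 8) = [7, 15, 3, 5, 2, 1, 11, 10, 0, 9, 17, 16, 6, 13, 14, 12, 8, 4]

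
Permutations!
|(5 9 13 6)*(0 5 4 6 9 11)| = |(0 5 11)(4 6)(9 13)| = 6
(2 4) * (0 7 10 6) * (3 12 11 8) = [7, 1, 4, 12, 2, 5, 0, 10, 3, 9, 6, 8, 11] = (0 7 10 6)(2 4)(3 12 11 8)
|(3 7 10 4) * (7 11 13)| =|(3 11 13 7 10 4)| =6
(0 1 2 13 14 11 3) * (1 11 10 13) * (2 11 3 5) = (0 3)(1 11 5 2)(10 13 14) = [3, 11, 1, 0, 4, 2, 6, 7, 8, 9, 13, 5, 12, 14, 10]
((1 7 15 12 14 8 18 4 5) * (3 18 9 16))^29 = (1 8 4 12 3 7 9 5 14 18 15 16)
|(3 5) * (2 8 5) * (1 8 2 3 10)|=4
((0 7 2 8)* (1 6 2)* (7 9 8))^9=((0 9 8)(1 6 2 7))^9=(9)(1 6 2 7)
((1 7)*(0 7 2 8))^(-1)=((0 7 1 2 8))^(-1)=(0 8 2 1 7)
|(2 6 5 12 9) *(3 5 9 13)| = |(2 6 9)(3 5 12 13)| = 12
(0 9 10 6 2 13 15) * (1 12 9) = [1, 12, 13, 3, 4, 5, 2, 7, 8, 10, 6, 11, 9, 15, 14, 0] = (0 1 12 9 10 6 2 13 15)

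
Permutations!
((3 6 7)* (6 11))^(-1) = (3 7 6 11)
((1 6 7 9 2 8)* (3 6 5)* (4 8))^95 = (1 9 5 2 3 4 6 8 7) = ((1 5 3 6 7 9 2 4 8))^95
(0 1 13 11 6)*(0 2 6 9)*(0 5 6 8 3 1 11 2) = (0 11 9 5 6)(1 13 2 8 3) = [11, 13, 8, 1, 4, 6, 0, 7, 3, 5, 10, 9, 12, 2]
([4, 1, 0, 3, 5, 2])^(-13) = [2, 1, 5, 3, 0, 4]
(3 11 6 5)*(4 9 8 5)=(3 11 6 4 9 8 5)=[0, 1, 2, 11, 9, 3, 4, 7, 5, 8, 10, 6]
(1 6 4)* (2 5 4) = (1 6 2 5 4) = [0, 6, 5, 3, 1, 4, 2]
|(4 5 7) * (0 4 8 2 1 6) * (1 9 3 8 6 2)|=5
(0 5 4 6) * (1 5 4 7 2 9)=(0 4 6)(1 5 7 2 9)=[4, 5, 9, 3, 6, 7, 0, 2, 8, 1]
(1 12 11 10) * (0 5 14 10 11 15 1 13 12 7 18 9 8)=(0 5 14 10 13 12 15 1 7 18 9 8)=[5, 7, 2, 3, 4, 14, 6, 18, 0, 8, 13, 11, 15, 12, 10, 1, 16, 17, 9]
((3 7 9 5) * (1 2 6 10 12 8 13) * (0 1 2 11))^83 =(0 11 1)(2 13 8 12 10 6)(3 5 9 7)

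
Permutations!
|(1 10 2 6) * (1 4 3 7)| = |(1 10 2 6 4 3 7)| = 7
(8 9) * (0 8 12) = [8, 1, 2, 3, 4, 5, 6, 7, 9, 12, 10, 11, 0] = (0 8 9 12)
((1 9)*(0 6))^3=(0 6)(1 9)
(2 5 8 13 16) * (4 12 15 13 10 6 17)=[0, 1, 5, 3, 12, 8, 17, 7, 10, 9, 6, 11, 15, 16, 14, 13, 2, 4]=(2 5 8 10 6 17 4 12 15 13 16)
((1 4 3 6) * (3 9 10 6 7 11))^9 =(11)(1 6 10 9 4)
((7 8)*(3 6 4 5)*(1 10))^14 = ((1 10)(3 6 4 5)(7 8))^14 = (10)(3 4)(5 6)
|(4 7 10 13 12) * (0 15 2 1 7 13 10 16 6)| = 21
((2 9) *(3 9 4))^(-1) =((2 4 3 9))^(-1) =(2 9 3 4)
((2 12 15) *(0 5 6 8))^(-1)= (0 8 6 5)(2 15 12)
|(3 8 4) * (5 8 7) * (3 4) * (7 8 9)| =|(3 8)(5 9 7)| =6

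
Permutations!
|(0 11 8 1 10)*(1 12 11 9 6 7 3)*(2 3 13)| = 9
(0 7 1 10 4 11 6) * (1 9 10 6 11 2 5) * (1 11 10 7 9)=(0 9 7 1 6)(2 5 11 10 4)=[9, 6, 5, 3, 2, 11, 0, 1, 8, 7, 4, 10]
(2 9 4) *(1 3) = (1 3)(2 9 4) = [0, 3, 9, 1, 2, 5, 6, 7, 8, 4]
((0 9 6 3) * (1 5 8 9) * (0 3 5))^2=(5 9)(6 8)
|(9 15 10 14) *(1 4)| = |(1 4)(9 15 10 14)| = 4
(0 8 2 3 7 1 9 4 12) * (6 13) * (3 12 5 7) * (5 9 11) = (0 8 2 12)(1 11 5 7)(4 9)(6 13) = [8, 11, 12, 3, 9, 7, 13, 1, 2, 4, 10, 5, 0, 6]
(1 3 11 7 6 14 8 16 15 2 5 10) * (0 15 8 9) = [15, 3, 5, 11, 4, 10, 14, 6, 16, 0, 1, 7, 12, 13, 9, 2, 8] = (0 15 2 5 10 1 3 11 7 6 14 9)(8 16)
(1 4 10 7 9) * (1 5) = (1 4 10 7 9 5) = [0, 4, 2, 3, 10, 1, 6, 9, 8, 5, 7]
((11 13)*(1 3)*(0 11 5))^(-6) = (0 13)(5 11)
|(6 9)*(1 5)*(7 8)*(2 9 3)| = 4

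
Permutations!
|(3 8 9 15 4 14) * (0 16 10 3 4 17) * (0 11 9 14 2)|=8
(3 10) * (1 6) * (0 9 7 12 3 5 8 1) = (0 9 7 12 3 10 5 8 1 6) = [9, 6, 2, 10, 4, 8, 0, 12, 1, 7, 5, 11, 3]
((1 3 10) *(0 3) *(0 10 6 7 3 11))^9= ((0 11)(1 10)(3 6 7))^9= (0 11)(1 10)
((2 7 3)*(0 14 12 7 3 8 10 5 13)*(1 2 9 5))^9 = ((0 14 12 7 8 10 1 2 3 9 5 13))^9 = (0 9 1 7)(2 8 14 5)(3 10 12 13)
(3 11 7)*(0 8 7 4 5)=(0 8 7 3 11 4 5)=[8, 1, 2, 11, 5, 0, 6, 3, 7, 9, 10, 4]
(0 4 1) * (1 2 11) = (0 4 2 11 1) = [4, 0, 11, 3, 2, 5, 6, 7, 8, 9, 10, 1]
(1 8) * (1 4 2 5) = (1 8 4 2 5) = [0, 8, 5, 3, 2, 1, 6, 7, 4]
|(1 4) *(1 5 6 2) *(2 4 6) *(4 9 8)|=|(1 6 9 8 4 5 2)|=7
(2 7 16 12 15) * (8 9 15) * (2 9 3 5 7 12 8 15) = (2 12 15 9)(3 5 7 16 8) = [0, 1, 12, 5, 4, 7, 6, 16, 3, 2, 10, 11, 15, 13, 14, 9, 8]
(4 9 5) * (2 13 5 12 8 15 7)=[0, 1, 13, 3, 9, 4, 6, 2, 15, 12, 10, 11, 8, 5, 14, 7]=(2 13 5 4 9 12 8 15 7)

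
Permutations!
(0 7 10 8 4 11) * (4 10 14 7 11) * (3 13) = (0 11)(3 13)(7 14)(8 10) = [11, 1, 2, 13, 4, 5, 6, 14, 10, 9, 8, 0, 12, 3, 7]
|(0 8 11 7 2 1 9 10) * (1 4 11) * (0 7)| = 9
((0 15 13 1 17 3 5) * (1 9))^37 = (0 17 13 5 1 15 3 9)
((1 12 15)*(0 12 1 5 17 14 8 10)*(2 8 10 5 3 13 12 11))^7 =(0 10 14 17 5 8 2 11)(3 15 12 13) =((0 11 2 8 5 17 14 10)(3 13 12 15))^7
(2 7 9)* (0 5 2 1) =(0 5 2 7 9 1) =[5, 0, 7, 3, 4, 2, 6, 9, 8, 1]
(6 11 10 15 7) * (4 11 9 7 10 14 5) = (4 11 14 5)(6 9 7)(10 15) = [0, 1, 2, 3, 11, 4, 9, 6, 8, 7, 15, 14, 12, 13, 5, 10]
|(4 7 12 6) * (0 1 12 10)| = 7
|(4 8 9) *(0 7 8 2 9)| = 3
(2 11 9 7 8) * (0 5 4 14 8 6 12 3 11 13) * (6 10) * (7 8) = (0 5 4 14 7 10 6 12 3 11 9 8 2 13) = [5, 1, 13, 11, 14, 4, 12, 10, 2, 8, 6, 9, 3, 0, 7]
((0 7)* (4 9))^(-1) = ((0 7)(4 9))^(-1) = (0 7)(4 9)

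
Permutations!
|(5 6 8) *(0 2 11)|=3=|(0 2 11)(5 6 8)|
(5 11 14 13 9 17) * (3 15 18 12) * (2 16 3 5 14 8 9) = (2 16 3 15 18 12 5 11 8 9 17 14 13) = [0, 1, 16, 15, 4, 11, 6, 7, 9, 17, 10, 8, 5, 2, 13, 18, 3, 14, 12]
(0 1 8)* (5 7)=(0 1 8)(5 7)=[1, 8, 2, 3, 4, 7, 6, 5, 0]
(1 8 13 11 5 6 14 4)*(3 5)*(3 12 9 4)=[0, 8, 2, 5, 1, 6, 14, 7, 13, 4, 10, 12, 9, 11, 3]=(1 8 13 11 12 9 4)(3 5 6 14)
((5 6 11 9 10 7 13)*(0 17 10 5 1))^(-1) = (0 1 13 7 10 17)(5 9 11 6)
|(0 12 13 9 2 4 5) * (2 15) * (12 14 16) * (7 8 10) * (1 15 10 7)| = 12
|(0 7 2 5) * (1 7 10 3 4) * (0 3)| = |(0 10)(1 7 2 5 3 4)| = 6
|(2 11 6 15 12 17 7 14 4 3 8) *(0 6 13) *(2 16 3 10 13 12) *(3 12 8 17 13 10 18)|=18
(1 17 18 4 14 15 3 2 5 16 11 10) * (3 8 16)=(1 17 18 4 14 15 8 16 11 10)(2 5 3)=[0, 17, 5, 2, 14, 3, 6, 7, 16, 9, 1, 10, 12, 13, 15, 8, 11, 18, 4]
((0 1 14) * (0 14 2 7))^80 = (14)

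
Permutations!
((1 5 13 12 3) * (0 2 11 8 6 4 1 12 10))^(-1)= ((0 2 11 8 6 4 1 5 13 10)(3 12))^(-1)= (0 10 13 5 1 4 6 8 11 2)(3 12)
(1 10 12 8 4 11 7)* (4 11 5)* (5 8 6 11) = [0, 10, 2, 3, 8, 4, 11, 1, 5, 9, 12, 7, 6] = (1 10 12 6 11 7)(4 8 5)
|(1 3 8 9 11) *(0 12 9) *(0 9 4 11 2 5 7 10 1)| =|(0 12 4 11)(1 3 8 9 2 5 7 10)| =8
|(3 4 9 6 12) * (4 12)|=|(3 12)(4 9 6)|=6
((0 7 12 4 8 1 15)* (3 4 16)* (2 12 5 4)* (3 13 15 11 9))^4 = (0 8 3 13 5 11 12)(1 2 15 4 9 16 7)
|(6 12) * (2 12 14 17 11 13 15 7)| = 9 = |(2 12 6 14 17 11 13 15 7)|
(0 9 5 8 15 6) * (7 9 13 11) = (0 13 11 7 9 5 8 15 6) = [13, 1, 2, 3, 4, 8, 0, 9, 15, 5, 10, 7, 12, 11, 14, 6]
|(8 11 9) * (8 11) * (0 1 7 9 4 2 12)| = |(0 1 7 9 11 4 2 12)| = 8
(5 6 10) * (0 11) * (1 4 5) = [11, 4, 2, 3, 5, 6, 10, 7, 8, 9, 1, 0] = (0 11)(1 4 5 6 10)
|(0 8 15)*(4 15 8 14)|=4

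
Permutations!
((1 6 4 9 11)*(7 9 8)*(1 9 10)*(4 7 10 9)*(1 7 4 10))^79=(1 8 4 6)(7 10 11 9)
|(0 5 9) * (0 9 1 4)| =4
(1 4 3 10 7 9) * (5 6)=(1 4 3 10 7 9)(5 6)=[0, 4, 2, 10, 3, 6, 5, 9, 8, 1, 7]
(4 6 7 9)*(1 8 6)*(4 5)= (1 8 6 7 9 5 4)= [0, 8, 2, 3, 1, 4, 7, 9, 6, 5]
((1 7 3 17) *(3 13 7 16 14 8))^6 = (17)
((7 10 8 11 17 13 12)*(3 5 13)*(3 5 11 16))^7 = (3 10 13 11 8 12 17 16 7 5)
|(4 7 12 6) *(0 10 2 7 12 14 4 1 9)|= |(0 10 2 7 14 4 12 6 1 9)|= 10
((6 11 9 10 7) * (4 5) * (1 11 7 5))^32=((1 11 9 10 5 4)(6 7))^32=(1 9 5)(4 11 10)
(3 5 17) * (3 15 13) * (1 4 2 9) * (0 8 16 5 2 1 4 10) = [8, 10, 9, 2, 1, 17, 6, 7, 16, 4, 0, 11, 12, 3, 14, 13, 5, 15] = (0 8 16 5 17 15 13 3 2 9 4 1 10)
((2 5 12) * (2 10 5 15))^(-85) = ((2 15)(5 12 10))^(-85) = (2 15)(5 10 12)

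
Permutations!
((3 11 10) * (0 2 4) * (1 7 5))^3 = (11)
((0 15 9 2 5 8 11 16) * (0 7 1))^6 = ((0 15 9 2 5 8 11 16 7 1))^6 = (0 11 9 7 5)(1 8 15 16 2)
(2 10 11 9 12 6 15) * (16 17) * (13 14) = [0, 1, 10, 3, 4, 5, 15, 7, 8, 12, 11, 9, 6, 14, 13, 2, 17, 16] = (2 10 11 9 12 6 15)(13 14)(16 17)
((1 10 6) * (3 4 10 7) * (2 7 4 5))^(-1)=(1 6 10 4)(2 5 3 7)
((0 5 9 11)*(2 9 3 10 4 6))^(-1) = (0 11 9 2 6 4 10 3 5)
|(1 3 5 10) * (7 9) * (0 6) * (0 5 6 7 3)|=|(0 7 9 3 6 5 10 1)|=8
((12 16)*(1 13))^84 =(16)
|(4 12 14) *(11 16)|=6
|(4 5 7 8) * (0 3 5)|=|(0 3 5 7 8 4)|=6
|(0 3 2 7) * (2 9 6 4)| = 7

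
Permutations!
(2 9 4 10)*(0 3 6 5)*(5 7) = (0 3 6 7 5)(2 9 4 10) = [3, 1, 9, 6, 10, 0, 7, 5, 8, 4, 2]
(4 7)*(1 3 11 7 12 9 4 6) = [0, 3, 2, 11, 12, 5, 1, 6, 8, 4, 10, 7, 9] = (1 3 11 7 6)(4 12 9)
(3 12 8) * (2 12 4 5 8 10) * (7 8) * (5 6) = (2 12 10)(3 4 6 5 7 8) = [0, 1, 12, 4, 6, 7, 5, 8, 3, 9, 2, 11, 10]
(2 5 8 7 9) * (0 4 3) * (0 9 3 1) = (0 4 1)(2 5 8 7 3 9) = [4, 0, 5, 9, 1, 8, 6, 3, 7, 2]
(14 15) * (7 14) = (7 14 15) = [0, 1, 2, 3, 4, 5, 6, 14, 8, 9, 10, 11, 12, 13, 15, 7]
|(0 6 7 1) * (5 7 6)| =|(0 5 7 1)| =4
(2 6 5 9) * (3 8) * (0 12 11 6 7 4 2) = (0 12 11 6 5 9)(2 7 4)(3 8) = [12, 1, 7, 8, 2, 9, 5, 4, 3, 0, 10, 6, 11]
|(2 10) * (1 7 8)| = |(1 7 8)(2 10)| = 6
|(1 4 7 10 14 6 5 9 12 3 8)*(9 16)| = |(1 4 7 10 14 6 5 16 9 12 3 8)| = 12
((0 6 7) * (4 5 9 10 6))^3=(0 9 7 5 6 4 10)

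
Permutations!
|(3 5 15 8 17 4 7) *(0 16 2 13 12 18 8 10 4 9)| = 18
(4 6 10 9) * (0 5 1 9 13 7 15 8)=(0 5 1 9 4 6 10 13 7 15 8)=[5, 9, 2, 3, 6, 1, 10, 15, 0, 4, 13, 11, 12, 7, 14, 8]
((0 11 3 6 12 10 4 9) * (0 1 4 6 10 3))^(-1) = (0 11)(1 9 4)(3 12 6 10)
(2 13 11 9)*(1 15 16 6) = (1 15 16 6)(2 13 11 9) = [0, 15, 13, 3, 4, 5, 1, 7, 8, 2, 10, 9, 12, 11, 14, 16, 6]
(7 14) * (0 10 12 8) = (0 10 12 8)(7 14) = [10, 1, 2, 3, 4, 5, 6, 14, 0, 9, 12, 11, 8, 13, 7]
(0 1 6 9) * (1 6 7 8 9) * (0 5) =(0 6 1 7 8 9 5) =[6, 7, 2, 3, 4, 0, 1, 8, 9, 5]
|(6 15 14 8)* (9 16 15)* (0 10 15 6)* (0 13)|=6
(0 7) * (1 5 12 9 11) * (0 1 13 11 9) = [7, 5, 2, 3, 4, 12, 6, 1, 8, 9, 10, 13, 0, 11] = (0 7 1 5 12)(11 13)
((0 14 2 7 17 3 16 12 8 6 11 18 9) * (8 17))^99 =(18)(3 17 12 16)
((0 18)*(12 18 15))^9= ((0 15 12 18))^9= (0 15 12 18)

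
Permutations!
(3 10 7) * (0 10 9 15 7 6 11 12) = (0 10 6 11 12)(3 9 15 7) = [10, 1, 2, 9, 4, 5, 11, 3, 8, 15, 6, 12, 0, 13, 14, 7]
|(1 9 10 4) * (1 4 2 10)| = 2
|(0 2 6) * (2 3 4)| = 5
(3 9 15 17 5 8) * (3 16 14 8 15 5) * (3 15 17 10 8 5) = (3 9)(5 17 15 10 8 16 14) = [0, 1, 2, 9, 4, 17, 6, 7, 16, 3, 8, 11, 12, 13, 5, 10, 14, 15]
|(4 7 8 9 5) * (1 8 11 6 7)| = 15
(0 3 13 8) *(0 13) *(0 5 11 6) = [3, 1, 2, 5, 4, 11, 0, 7, 13, 9, 10, 6, 12, 8] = (0 3 5 11 6)(8 13)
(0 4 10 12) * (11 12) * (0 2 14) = [4, 1, 14, 3, 10, 5, 6, 7, 8, 9, 11, 12, 2, 13, 0] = (0 4 10 11 12 2 14)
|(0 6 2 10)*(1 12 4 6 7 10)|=15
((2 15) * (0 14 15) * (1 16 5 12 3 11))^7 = (0 2 15 14)(1 16 5 12 3 11)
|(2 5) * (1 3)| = |(1 3)(2 5)| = 2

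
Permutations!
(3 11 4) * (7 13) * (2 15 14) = (2 15 14)(3 11 4)(7 13) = [0, 1, 15, 11, 3, 5, 6, 13, 8, 9, 10, 4, 12, 7, 2, 14]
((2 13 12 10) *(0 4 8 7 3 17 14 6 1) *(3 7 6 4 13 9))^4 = (0 2 14 1 10 17 6 12 3 8 13 9 4)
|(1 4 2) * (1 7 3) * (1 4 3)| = |(1 3 4 2 7)| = 5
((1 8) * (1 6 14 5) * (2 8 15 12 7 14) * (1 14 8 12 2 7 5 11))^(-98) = (15)(6 7 8)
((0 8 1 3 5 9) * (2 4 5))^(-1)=((0 8 1 3 2 4 5 9))^(-1)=(0 9 5 4 2 3 1 8)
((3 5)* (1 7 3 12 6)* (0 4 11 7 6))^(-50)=((0 4 11 7 3 5 12)(1 6))^(-50)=(0 12 5 3 7 11 4)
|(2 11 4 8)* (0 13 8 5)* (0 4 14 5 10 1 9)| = |(0 13 8 2 11 14 5 4 10 1 9)| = 11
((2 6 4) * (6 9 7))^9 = ((2 9 7 6 4))^9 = (2 4 6 7 9)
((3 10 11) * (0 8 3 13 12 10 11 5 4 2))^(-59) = (0 8 3 11 13 12 10 5 4 2)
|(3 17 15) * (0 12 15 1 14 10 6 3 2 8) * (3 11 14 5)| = 20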